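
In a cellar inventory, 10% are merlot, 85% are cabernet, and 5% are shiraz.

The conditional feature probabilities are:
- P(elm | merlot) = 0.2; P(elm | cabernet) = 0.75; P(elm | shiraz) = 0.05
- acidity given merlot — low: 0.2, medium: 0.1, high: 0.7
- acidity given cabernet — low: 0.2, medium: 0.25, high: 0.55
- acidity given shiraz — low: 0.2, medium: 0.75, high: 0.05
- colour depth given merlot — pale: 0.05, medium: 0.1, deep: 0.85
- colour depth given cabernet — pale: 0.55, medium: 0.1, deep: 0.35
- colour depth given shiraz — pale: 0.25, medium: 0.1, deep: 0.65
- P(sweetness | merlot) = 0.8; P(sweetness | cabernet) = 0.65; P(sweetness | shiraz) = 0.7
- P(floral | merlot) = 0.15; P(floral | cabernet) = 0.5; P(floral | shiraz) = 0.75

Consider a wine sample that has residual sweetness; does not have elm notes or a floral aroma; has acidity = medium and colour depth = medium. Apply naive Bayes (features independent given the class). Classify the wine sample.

merlot: 0.1 × (1−0.2) × 0.1 × 0.1 × 0.8 × (1−0.15) = 0.000544
cabernet: 0.85 × (1−0.75) × 0.25 × 0.1 × 0.65 × (1−0.5) = 0.0017265625
shiraz: 0.05 × (1−0.05) × 0.75 × 0.1 × 0.7 × (1−0.75) = 0.0006234375
Highest score → cabernet.

cabernet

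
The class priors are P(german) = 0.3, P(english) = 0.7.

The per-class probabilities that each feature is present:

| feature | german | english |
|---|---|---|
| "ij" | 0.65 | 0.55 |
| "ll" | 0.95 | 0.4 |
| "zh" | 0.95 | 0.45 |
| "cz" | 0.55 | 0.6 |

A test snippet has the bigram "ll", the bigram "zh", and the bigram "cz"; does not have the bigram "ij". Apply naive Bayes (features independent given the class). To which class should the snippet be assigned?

german: 0.3 × (1−0.65) × 0.95 × 0.95 × 0.55 = 0.052119375
english: 0.7 × (1−0.55) × 0.4 × 0.45 × 0.6 = 0.03402
Highest score → german.

german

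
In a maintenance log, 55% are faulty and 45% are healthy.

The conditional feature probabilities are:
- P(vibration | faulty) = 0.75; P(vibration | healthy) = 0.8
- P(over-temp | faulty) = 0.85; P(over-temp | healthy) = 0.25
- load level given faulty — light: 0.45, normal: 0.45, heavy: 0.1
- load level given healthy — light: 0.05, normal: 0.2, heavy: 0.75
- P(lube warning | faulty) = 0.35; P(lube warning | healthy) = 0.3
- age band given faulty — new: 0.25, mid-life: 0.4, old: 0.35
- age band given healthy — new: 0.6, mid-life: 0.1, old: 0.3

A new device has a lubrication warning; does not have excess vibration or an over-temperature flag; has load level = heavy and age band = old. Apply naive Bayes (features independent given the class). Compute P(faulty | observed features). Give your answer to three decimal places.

0.053

faulty: 0.55 × (1−0.75) × (1−0.85) × 0.1 × 0.35 × 0.35 = 0.00025265625
healthy: 0.45 × (1−0.8) × (1−0.25) × 0.75 × 0.3 × 0.3 = 0.00455625
P(faulty | x) = 0.00025265625 / 0.00480890625 ≈ 0.053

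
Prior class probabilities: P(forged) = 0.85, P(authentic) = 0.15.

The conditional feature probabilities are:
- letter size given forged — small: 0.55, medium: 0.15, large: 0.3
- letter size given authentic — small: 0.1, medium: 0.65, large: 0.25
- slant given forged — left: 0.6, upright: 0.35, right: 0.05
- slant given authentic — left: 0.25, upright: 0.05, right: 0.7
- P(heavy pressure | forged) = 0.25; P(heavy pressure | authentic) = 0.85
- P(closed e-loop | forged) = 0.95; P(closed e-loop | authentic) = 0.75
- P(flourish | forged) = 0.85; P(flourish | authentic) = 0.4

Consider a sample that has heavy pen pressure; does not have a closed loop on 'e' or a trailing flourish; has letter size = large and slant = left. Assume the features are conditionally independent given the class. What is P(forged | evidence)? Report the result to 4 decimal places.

0.1935

forged: 0.85 × 0.3 × 0.6 × 0.25 × (1−0.95) × (1−0.85) = 0.000286875
authentic: 0.15 × 0.25 × 0.25 × 0.85 × (1−0.75) × (1−0.4) = 0.0011953125
P(forged | x) = 0.000286875 / 0.0014821875 ≈ 0.1935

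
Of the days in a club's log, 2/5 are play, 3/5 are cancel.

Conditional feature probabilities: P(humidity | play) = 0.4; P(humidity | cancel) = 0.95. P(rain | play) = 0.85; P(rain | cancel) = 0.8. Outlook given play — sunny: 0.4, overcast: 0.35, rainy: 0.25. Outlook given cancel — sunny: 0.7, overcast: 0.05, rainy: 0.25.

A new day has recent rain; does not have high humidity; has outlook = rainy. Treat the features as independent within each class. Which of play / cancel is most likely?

play

play: 0.4 × (1−0.4) × 0.85 × 0.25 = 0.051
cancel: 0.6 × (1−0.95) × 0.8 × 0.25 = 0.006
Highest score → play.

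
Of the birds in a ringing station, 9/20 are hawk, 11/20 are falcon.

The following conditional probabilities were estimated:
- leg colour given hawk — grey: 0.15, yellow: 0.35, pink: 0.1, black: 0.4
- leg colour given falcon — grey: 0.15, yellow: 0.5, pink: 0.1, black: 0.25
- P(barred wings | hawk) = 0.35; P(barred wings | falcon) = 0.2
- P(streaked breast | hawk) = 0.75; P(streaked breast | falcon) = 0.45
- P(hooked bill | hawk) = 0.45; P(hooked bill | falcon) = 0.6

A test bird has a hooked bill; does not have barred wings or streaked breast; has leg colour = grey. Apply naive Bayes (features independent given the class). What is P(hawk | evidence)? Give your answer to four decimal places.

0.1848

hawk: 0.45 × 0.15 × (1−0.35) × (1−0.75) × 0.45 = 0.0049359375
falcon: 0.55 × 0.15 × (1−0.2) × (1−0.45) × 0.6 = 0.02178
P(hawk | x) = 0.0049359375 / 0.0267159375 ≈ 0.1848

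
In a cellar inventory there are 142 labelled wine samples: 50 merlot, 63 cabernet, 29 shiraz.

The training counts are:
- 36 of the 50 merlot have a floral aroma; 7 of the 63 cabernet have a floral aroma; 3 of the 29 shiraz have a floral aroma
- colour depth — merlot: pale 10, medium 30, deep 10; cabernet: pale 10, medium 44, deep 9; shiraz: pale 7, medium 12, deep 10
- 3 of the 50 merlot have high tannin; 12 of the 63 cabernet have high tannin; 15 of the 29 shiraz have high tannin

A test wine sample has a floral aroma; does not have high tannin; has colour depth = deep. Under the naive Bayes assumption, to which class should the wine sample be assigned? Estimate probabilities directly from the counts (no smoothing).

merlot: (50/142) × (36/50) × (10/50) × (47/50) ≈ 0.047662
cabernet: (63/142) × (7/63) × (9/63) × (51/63) ≈ 0.00570087
shiraz: (29/142) × (3/29) × (10/29) × (14/29) ≈ 0.00351694
Highest score → merlot.

merlot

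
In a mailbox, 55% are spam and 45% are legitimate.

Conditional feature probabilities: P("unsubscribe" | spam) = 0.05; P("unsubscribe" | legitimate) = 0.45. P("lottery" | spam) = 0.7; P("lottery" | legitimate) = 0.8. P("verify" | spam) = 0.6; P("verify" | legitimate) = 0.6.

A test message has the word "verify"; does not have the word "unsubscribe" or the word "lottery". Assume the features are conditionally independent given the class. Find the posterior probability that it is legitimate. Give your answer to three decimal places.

0.240

spam: 0.55 × (1−0.05) × (1−0.7) × 0.6 = 0.09405
legitimate: 0.45 × (1−0.45) × (1−0.8) × 0.6 = 0.0297
P(legitimate | x) = 0.0297 / 0.12375 ≈ 0.240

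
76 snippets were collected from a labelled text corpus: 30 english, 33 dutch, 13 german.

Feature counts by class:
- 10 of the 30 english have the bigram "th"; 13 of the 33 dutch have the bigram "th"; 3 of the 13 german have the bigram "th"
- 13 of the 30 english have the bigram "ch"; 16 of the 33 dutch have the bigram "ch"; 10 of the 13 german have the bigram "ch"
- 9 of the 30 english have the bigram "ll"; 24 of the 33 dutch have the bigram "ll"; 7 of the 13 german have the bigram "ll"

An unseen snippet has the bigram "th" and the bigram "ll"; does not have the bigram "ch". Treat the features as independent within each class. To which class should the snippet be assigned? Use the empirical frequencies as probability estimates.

dutch

english: (30/76) × (10/30) × (17/30) × (9/30) ≈ 0.0223684
dutch: (33/76) × (13/33) × (17/33) × (24/33) ≈ 0.0640858
german: (13/76) × (3/13) × (3/13) × (7/13) ≈ 0.00490501
Highest score → dutch.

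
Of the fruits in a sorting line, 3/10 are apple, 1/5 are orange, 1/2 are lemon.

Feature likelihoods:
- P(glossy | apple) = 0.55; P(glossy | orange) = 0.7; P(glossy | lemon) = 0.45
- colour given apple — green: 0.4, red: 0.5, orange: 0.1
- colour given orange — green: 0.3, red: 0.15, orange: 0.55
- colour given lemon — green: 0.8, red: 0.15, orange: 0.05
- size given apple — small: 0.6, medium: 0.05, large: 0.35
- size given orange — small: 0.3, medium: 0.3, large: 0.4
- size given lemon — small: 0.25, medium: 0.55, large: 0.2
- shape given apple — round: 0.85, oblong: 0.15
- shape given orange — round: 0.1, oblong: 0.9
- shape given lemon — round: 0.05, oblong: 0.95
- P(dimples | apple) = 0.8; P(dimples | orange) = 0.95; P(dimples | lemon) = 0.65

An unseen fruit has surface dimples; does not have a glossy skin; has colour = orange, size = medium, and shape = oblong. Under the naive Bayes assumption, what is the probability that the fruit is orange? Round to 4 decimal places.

0.6405

apple: 0.3 × (1−0.55) × 0.1 × 0.05 × 0.15 × 0.8 = 0.000081
orange: 0.2 × (1−0.7) × 0.55 × 0.3 × 0.9 × 0.95 = 0.0084645
lemon: 0.5 × (1−0.45) × 0.05 × 0.55 × 0.95 × 0.65 = 0.00466984375
P(orange | x) = 0.0084645 / 0.01321534375 ≈ 0.6405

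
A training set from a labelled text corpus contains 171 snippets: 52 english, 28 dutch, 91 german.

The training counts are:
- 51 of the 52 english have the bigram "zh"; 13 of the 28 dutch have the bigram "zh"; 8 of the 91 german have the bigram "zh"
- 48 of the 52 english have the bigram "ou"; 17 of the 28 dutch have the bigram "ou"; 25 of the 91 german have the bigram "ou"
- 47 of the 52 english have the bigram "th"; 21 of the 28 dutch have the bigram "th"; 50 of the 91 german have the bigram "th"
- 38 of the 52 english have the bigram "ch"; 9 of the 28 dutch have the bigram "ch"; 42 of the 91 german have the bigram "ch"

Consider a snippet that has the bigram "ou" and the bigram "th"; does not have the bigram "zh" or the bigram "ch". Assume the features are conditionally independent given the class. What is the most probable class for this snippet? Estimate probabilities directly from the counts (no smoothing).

english: (52/171) × (1/52) × (48/52) × (47/52) × (14/52) ≈ 0.00131359
dutch: (28/171) × (15/28) × (17/28) × (21/28) × (19/28) ≈ 0.0271046
german: (91/171) × (83/91) × (25/91) × (50/91) × (49/91) ≈ 0.0394515
Highest score → german.

german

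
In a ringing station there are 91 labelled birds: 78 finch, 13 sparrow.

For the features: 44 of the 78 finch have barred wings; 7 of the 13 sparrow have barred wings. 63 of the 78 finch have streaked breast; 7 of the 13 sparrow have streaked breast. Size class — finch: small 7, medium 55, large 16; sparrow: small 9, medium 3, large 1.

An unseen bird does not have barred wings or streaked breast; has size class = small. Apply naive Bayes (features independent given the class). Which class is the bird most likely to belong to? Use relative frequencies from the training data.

finch: (78/91) × (34/78) × (15/78) × (7/78) ≈ 0.00644819
sparrow: (13/91) × (6/13) × (6/13) × (9/13) ≈ 0.0210677
Highest score → sparrow.

sparrow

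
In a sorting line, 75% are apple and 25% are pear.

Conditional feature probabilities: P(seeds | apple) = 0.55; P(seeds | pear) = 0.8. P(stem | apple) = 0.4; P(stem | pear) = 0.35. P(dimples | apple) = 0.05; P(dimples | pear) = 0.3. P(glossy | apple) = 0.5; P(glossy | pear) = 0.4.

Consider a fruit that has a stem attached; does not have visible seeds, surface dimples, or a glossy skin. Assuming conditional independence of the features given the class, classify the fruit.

apple: 0.75 × (1−0.55) × 0.4 × (1−0.05) × (1−0.5) = 0.064125
pear: 0.25 × (1−0.8) × 0.35 × (1−0.3) × (1−0.4) = 0.00735
Highest score → apple.

apple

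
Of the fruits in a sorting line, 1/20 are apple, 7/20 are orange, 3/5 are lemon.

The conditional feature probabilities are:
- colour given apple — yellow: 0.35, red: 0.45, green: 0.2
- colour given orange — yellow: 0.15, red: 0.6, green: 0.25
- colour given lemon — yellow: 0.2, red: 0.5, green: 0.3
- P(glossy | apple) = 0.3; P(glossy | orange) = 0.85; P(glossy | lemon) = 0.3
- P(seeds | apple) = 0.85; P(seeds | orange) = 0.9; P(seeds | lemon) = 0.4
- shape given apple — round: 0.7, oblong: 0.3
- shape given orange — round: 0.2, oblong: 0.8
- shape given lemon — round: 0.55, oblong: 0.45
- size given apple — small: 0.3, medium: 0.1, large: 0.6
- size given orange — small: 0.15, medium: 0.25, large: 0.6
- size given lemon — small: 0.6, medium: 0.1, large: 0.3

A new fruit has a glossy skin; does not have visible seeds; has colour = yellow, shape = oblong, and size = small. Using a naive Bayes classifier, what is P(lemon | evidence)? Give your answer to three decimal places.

apple: 0.05 × 0.35 × 0.3 × (1−0.85) × 0.3 × 0.3 = 0.000070875
orange: 0.35 × 0.15 × 0.85 × (1−0.9) × 0.8 × 0.15 = 0.0005355
lemon: 0.6 × 0.2 × 0.3 × (1−0.4) × 0.45 × 0.6 = 0.005832
P(lemon | x) = 0.005832 / 0.006438375 ≈ 0.906

0.906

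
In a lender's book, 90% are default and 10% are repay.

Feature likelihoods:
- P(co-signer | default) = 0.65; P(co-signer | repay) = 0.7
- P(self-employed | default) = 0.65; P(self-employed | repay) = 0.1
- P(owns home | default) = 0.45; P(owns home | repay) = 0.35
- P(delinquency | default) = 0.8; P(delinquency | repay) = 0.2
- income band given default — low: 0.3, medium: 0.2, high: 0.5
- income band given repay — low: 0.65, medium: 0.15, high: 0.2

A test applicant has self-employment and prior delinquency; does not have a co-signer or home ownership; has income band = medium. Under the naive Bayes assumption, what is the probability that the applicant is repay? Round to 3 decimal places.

0.003

default: 0.9 × (1−0.65) × 0.65 × (1−0.45) × 0.8 × 0.2 = 0.018018
repay: 0.1 × (1−0.7) × 0.1 × (1−0.35) × 0.2 × 0.15 = 0.0000585
P(repay | x) = 0.0000585 / 0.0180765 ≈ 0.003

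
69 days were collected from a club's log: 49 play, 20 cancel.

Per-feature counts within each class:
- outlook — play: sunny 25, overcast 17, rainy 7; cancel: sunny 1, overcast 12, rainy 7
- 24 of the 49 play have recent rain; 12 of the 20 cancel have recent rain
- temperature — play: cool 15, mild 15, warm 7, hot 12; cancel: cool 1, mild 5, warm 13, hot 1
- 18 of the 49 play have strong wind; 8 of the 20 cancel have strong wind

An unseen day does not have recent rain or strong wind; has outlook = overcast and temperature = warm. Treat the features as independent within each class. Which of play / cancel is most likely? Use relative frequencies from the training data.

cancel

play: (49/69) × (17/49) × (25/49) × (7/49) × (31/49) ≈ 0.0113609
cancel: (20/69) × (12/20) × (8/20) × (13/20) × (12/20) ≈ 0.0271304
Highest score → cancel.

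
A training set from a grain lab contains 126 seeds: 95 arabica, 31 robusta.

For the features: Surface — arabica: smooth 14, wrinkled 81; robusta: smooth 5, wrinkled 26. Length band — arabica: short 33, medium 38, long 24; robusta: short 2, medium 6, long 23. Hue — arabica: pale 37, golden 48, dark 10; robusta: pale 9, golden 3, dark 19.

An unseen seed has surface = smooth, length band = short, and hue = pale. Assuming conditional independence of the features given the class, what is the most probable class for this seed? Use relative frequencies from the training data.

arabica

arabica: (95/126) × (14/95) × (33/95) × (37/95) ≈ 0.0150323
robusta: (31/126) × (5/31) × (2/31) × (9/31) ≈ 0.000743273
Highest score → arabica.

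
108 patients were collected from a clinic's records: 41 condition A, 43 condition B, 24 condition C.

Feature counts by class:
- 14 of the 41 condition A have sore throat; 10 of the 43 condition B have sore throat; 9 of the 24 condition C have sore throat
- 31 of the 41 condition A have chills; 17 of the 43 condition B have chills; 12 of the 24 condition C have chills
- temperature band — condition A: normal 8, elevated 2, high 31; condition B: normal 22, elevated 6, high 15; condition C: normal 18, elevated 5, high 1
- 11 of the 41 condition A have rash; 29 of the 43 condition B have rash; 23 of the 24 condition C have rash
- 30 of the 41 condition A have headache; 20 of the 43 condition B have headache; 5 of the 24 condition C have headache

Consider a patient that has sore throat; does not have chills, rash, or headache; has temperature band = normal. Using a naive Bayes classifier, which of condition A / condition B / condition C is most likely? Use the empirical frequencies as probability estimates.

condition A: (41/108) × (14/41) × (10/41) × (8/41) × (30/41) × (11/41) ≈ 0.00121108
condition B: (43/108) × (10/43) × (26/43) × (22/43) × (14/43) × (23/43) ≈ 0.00498832
condition C: (24/108) × (9/24) × (12/24) × (18/24) × (1/24) × (19/24) ≈ 0.00103082
Highest score → condition B.

condition B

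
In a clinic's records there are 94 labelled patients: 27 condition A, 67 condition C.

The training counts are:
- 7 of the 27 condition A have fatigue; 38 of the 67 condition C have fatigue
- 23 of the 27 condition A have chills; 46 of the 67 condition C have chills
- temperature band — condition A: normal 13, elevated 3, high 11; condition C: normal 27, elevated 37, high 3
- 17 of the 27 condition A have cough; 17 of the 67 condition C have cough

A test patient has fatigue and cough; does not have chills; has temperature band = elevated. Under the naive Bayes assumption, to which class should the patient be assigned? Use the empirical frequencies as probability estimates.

condition C

condition A: (27/94) × (7/27) × (4/27) × (3/27) × (17/27) ≈ 0.000771808
condition C: (67/94) × (38/67) × (21/67) × (37/67) × (17/67) ≈ 0.0177542
Highest score → condition C.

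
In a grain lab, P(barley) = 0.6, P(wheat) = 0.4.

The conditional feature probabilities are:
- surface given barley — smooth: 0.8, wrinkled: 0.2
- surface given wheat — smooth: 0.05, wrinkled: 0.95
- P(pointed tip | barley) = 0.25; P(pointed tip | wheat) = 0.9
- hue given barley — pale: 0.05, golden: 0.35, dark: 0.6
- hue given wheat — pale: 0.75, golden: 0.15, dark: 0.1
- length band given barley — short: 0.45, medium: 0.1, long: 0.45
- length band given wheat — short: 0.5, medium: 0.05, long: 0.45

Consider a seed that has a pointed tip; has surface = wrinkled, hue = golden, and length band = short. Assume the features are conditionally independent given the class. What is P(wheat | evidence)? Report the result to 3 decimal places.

barley: 0.6 × 0.2 × 0.25 × 0.35 × 0.45 = 0.004725
wheat: 0.4 × 0.95 × 0.9 × 0.15 × 0.5 = 0.02565
P(wheat | x) = 0.02565 / 0.030375 ≈ 0.844

0.844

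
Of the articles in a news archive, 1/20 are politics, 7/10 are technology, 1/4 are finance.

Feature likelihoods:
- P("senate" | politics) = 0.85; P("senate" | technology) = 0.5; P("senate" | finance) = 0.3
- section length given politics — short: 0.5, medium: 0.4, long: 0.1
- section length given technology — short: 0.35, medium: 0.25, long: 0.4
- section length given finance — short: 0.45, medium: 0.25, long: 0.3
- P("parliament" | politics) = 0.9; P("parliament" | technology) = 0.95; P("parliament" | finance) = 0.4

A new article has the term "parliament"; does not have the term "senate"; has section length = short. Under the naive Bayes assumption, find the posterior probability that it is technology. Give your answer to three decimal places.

0.769

politics: 0.05 × (1−0.85) × 0.5 × 0.9 = 0.003375
technology: 0.7 × (1−0.5) × 0.35 × 0.95 = 0.116375
finance: 0.25 × (1−0.3) × 0.45 × 0.4 = 0.0315
P(technology | x) = 0.116375 / 0.15125 ≈ 0.769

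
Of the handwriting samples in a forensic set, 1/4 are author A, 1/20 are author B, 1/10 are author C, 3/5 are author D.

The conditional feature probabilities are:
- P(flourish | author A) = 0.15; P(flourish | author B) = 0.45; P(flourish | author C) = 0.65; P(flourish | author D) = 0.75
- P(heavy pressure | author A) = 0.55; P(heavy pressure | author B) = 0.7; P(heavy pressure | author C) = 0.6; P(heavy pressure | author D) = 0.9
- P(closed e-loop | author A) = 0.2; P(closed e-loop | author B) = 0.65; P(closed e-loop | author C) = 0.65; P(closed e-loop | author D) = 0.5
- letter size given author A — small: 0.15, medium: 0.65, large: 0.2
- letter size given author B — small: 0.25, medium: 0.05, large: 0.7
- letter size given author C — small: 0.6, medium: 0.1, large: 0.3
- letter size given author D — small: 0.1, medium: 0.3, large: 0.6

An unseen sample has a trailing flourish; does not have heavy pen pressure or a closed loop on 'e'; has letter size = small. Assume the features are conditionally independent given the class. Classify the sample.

author A: 0.25 × 0.15 × (1−0.55) × (1−0.2) × 0.15 = 0.002025
author B: 0.05 × 0.45 × (1−0.7) × (1−0.65) × 0.25 = 0.000590625
author C: 0.1 × 0.65 × (1−0.6) × (1−0.65) × 0.6 = 0.00546
author D: 0.6 × 0.75 × (1−0.9) × (1−0.5) × 0.1 = 0.00225
Highest score → author C.

author C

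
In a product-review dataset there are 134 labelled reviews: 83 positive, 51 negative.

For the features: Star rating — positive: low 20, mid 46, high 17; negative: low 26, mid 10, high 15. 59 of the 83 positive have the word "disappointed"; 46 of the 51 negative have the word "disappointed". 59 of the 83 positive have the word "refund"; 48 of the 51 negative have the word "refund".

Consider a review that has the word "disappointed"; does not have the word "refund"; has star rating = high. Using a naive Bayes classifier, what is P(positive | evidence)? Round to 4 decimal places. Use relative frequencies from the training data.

positive: (83/134) × (17/83) × (59/83) × (24/83) ≈ 0.0260766
negative: (51/134) × (15/51) × (46/51) × (3/51) ≈ 0.00593916
P(positive | x) = 0.0260766 / 0.03201576 ≈ 0.8145

0.8145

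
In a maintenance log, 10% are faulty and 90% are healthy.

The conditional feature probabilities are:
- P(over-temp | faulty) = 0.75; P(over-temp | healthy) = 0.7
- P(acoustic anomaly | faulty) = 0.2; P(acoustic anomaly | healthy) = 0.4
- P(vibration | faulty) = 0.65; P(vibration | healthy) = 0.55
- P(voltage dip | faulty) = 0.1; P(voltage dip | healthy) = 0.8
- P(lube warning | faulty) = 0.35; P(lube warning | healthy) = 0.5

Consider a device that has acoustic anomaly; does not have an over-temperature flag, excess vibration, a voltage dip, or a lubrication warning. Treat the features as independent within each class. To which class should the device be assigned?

faulty: 0.1 × (1−0.75) × 0.2 × (1−0.65) × (1−0.1) × (1−0.35) = 0.00102375
healthy: 0.9 × (1−0.7) × 0.4 × (1−0.55) × (1−0.8) × (1−0.5) = 0.00486
Highest score → healthy.

healthy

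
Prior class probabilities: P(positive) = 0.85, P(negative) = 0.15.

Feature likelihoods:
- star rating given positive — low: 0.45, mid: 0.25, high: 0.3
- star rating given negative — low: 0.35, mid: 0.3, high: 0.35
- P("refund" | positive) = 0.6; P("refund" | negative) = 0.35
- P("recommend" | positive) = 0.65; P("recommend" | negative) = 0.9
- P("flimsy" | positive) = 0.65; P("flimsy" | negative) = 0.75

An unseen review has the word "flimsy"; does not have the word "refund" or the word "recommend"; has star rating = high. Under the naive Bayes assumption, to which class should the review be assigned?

positive

positive: 0.85 × 0.3 × (1−0.6) × (1−0.65) × 0.65 = 0.023205
negative: 0.15 × 0.35 × (1−0.35) × (1−0.9) × 0.75 = 0.002559375
Highest score → positive.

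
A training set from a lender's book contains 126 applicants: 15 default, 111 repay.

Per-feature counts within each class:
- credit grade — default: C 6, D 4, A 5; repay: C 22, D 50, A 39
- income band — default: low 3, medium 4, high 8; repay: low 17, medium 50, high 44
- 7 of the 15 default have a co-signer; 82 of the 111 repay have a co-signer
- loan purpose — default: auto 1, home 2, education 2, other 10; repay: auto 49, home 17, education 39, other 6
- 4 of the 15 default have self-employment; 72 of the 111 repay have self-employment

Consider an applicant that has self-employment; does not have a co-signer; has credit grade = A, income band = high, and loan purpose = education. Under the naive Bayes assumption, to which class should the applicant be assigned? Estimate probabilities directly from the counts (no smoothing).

default: (15/126) × (5/15) × (8/15) × (8/15) × (2/15) × (4/15) ≈ 0.000401333
repay: (111/126) × (39/111) × (44/111) × (29/111) × (39/111) × (72/111) ≈ 0.0073055
Highest score → repay.

repay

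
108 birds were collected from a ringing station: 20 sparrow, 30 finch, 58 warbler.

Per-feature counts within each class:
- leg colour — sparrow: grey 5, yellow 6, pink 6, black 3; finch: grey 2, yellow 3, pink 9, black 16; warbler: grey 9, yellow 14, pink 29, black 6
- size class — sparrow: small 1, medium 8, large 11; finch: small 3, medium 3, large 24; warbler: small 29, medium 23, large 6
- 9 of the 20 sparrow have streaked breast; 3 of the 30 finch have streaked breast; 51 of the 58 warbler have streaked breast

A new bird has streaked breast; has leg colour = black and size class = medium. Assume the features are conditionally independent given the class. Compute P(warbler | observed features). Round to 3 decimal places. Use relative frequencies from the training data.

0.749

sparrow: (20/108) × (3/20) × (8/20) × (9/20) = 0.005
finch: (30/108) × (16/30) × (3/30) × (3/30) ≈ 0.00148148
warbler: (58/108) × (6/58) × (23/58) × (51/58) ≈ 0.0193718
P(warbler | x) = 0.0193718 / 0.02585328 ≈ 0.749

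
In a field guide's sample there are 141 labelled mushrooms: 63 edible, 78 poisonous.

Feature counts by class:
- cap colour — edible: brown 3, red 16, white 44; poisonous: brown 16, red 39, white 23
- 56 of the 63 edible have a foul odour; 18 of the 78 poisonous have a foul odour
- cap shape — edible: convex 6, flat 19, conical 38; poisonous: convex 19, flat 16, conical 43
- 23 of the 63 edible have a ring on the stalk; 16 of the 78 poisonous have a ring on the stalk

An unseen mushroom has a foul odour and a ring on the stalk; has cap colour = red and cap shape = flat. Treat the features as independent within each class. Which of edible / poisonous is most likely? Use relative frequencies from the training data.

edible: (63/141) × (16/63) × (56/63) × (19/63) × (23/63) ≈ 0.0111058
poisonous: (78/141) × (39/78) × (18/78) × (16/78) × (16/78) ≈ 0.0026858
Highest score → edible.

edible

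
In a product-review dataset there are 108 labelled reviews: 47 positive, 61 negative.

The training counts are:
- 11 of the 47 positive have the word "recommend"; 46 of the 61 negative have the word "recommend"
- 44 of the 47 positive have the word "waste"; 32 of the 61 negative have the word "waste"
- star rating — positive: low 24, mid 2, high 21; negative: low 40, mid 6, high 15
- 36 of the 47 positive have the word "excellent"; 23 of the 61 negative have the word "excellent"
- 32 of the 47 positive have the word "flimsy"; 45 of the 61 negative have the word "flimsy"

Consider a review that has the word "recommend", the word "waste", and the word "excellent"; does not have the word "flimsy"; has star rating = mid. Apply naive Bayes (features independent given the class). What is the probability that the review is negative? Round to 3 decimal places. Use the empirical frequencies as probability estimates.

0.687

positive: (47/108) × (11/47) × (44/47) × (2/47) × (36/47) × (15/47) ≈ 0.000991868
negative: (61/108) × (46/61) × (32/61) × (6/61) × (23/61) × (16/61) ≈ 0.00217352
P(negative | x) = 0.00217352 / 0.003165388 ≈ 0.687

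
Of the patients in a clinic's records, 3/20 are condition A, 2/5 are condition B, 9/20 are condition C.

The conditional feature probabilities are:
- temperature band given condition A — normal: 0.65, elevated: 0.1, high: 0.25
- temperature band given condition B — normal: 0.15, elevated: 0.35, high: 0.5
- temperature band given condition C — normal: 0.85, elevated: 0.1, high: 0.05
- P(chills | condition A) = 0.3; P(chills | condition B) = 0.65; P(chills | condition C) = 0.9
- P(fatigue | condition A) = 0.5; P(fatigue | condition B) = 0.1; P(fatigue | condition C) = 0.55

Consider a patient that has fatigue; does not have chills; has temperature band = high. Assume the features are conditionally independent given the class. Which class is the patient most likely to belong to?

condition A

condition A: 0.15 × 0.25 × (1−0.3) × 0.5 = 0.013125
condition B: 0.4 × 0.5 × (1−0.65) × 0.1 = 0.007
condition C: 0.45 × 0.05 × (1−0.9) × 0.55 = 0.0012375
Highest score → condition A.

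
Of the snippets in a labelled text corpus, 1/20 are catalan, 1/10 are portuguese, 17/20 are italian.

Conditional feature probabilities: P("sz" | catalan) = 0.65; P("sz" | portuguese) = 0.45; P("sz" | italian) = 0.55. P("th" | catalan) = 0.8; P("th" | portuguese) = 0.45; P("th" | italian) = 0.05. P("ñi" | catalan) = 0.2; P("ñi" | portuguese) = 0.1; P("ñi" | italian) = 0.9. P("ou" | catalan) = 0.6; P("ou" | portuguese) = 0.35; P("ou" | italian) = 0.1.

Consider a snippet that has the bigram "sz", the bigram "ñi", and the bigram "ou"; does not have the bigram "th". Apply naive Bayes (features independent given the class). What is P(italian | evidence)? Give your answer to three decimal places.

0.960

catalan: 0.05 × 0.65 × (1−0.8) × 0.2 × 0.6 = 0.00078
portuguese: 0.1 × 0.45 × (1−0.45) × 0.1 × 0.35 = 0.00086625
italian: 0.85 × 0.55 × (1−0.05) × 0.9 × 0.1 = 0.03997125
P(italian | x) = 0.03997125 / 0.0416175 ≈ 0.960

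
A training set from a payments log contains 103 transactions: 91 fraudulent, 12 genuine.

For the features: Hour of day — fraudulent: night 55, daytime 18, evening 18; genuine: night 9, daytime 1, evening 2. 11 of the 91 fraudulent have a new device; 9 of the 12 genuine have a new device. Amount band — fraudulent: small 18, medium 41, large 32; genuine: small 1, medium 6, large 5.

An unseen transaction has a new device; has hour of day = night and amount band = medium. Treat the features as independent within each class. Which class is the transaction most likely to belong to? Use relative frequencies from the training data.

fraudulent: (91/103) × (55/91) × (11/91) × (41/91) ≈ 0.0290817
genuine: (12/103) × (9/12) × (9/12) × (6/12) ≈ 0.032767
Highest score → genuine.

genuine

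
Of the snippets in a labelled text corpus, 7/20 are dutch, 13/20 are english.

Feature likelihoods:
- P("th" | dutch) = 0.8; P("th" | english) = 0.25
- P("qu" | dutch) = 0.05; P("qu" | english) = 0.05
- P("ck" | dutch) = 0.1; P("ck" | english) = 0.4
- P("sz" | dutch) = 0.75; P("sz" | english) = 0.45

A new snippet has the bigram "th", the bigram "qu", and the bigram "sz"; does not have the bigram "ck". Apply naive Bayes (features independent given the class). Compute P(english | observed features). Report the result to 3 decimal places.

dutch: 0.35 × 0.8 × 0.05 × (1−0.1) × 0.75 = 0.00945
english: 0.65 × 0.25 × 0.05 × (1−0.4) × 0.45 = 0.00219375
P(english | x) = 0.00219375 / 0.01164375 ≈ 0.188

0.188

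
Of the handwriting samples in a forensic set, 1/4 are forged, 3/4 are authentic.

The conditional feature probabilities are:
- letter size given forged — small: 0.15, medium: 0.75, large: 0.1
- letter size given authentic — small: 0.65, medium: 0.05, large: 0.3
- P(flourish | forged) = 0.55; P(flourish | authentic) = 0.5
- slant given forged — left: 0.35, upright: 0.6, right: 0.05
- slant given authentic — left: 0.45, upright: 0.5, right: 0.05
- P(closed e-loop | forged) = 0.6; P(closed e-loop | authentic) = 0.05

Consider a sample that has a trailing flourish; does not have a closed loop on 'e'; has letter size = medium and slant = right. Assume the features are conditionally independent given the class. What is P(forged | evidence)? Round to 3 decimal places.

0.698

forged: 0.25 × 0.75 × 0.55 × 0.05 × (1−0.6) = 0.0020625
authentic: 0.75 × 0.05 × 0.5 × 0.05 × (1−0.05) = 0.000890625
P(forged | x) = 0.0020625 / 0.002953125 ≈ 0.698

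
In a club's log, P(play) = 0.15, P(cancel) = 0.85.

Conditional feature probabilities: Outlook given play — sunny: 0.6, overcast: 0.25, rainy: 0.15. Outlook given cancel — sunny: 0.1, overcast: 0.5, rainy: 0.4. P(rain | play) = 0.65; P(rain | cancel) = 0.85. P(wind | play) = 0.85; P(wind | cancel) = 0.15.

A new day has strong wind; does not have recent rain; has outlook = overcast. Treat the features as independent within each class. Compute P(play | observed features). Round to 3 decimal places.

play: 0.15 × 0.25 × (1−0.65) × 0.85 = 0.01115625
cancel: 0.85 × 0.5 × (1−0.85) × 0.15 = 0.0095625
P(play | x) = 0.01115625 / 0.02071875 ≈ 0.538

0.538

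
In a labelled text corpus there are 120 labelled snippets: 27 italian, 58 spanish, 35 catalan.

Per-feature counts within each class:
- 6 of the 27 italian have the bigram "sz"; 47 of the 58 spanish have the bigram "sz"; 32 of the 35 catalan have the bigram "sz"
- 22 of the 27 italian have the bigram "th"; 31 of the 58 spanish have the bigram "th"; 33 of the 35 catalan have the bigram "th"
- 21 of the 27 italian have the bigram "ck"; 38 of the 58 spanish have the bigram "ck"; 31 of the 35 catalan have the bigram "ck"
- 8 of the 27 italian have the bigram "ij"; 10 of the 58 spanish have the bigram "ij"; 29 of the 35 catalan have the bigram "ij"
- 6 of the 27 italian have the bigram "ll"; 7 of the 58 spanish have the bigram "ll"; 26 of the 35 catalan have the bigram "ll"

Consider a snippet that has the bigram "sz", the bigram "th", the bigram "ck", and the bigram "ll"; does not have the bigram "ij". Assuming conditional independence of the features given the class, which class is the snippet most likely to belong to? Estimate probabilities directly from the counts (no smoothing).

italian: (27/120) × (6/27) × (22/27) × (21/27) × (19/27) × (6/27) ≈ 0.00495521
spanish: (58/120) × (47/58) × (31/58) × (38/58) × (48/58) × (7/58) ≈ 0.013699
catalan: (35/120) × (32/35) × (33/35) × (31/35) × (6/35) × (26/35) ≈ 0.0283594
Highest score → catalan.

catalan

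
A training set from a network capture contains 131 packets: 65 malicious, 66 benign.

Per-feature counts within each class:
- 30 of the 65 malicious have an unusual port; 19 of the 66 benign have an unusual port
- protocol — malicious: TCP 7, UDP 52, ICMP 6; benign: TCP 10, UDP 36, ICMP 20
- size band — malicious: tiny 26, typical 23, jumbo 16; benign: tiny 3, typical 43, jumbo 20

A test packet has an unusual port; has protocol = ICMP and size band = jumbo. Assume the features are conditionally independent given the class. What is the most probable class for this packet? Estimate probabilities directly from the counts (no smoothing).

malicious: (65/131) × (30/65) × (6/65) × (16/65) ≈ 0.00520349
benign: (66/131) × (19/66) × (20/66) × (20/66) ≈ 0.0133185
Highest score → benign.

benign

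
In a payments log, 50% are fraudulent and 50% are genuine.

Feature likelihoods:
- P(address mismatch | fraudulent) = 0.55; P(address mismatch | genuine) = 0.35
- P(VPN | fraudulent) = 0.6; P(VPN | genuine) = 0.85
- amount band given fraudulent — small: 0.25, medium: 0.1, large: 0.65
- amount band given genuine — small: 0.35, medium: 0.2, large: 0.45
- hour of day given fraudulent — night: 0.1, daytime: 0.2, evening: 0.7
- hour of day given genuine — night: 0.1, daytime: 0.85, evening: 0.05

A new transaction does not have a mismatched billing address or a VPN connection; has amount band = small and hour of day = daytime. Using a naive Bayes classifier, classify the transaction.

fraudulent: 0.5 × (1−0.55) × (1−0.6) × 0.25 × 0.2 = 0.0045
genuine: 0.5 × (1−0.35) × (1−0.85) × 0.35 × 0.85 = 0.014503125
Highest score → genuine.

genuine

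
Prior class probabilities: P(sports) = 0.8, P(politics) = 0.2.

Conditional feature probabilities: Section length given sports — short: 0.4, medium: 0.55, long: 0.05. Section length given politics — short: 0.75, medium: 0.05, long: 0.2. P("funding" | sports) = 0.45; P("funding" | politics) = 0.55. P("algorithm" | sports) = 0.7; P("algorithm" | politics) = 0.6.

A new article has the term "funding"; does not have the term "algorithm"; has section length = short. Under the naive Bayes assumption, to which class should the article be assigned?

sports

sports: 0.8 × 0.4 × 0.45 × (1−0.7) = 0.0432
politics: 0.2 × 0.75 × 0.55 × (1−0.6) = 0.033
Highest score → sports.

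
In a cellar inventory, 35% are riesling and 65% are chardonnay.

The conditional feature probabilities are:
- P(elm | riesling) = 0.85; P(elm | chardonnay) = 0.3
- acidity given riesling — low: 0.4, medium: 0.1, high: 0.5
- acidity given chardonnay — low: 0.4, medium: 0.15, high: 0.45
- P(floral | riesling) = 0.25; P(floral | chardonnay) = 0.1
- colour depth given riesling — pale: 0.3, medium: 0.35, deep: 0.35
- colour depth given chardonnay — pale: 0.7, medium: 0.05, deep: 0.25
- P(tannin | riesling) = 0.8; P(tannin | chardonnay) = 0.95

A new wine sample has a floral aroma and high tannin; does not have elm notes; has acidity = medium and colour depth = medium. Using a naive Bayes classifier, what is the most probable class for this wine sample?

riesling

riesling: 0.35 × (1−0.85) × 0.1 × 0.25 × 0.35 × 0.8 = 0.0003675
chardonnay: 0.65 × (1−0.3) × 0.15 × 0.1 × 0.05 × 0.95 = 0.0003241875
Highest score → riesling.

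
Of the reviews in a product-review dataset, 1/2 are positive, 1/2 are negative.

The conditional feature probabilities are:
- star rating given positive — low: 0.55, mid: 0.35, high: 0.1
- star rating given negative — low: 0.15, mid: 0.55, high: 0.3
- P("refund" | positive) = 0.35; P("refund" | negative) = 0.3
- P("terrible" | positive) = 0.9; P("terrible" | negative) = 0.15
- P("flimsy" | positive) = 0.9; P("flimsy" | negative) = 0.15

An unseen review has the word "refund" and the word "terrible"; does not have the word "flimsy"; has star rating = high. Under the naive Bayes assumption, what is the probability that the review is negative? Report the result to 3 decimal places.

0.785

positive: 0.5 × 0.1 × 0.35 × 0.9 × (1−0.9) = 0.001575
negative: 0.5 × 0.3 × 0.3 × 0.15 × (1−0.15) = 0.0057375
P(negative | x) = 0.0057375 / 0.0073125 ≈ 0.785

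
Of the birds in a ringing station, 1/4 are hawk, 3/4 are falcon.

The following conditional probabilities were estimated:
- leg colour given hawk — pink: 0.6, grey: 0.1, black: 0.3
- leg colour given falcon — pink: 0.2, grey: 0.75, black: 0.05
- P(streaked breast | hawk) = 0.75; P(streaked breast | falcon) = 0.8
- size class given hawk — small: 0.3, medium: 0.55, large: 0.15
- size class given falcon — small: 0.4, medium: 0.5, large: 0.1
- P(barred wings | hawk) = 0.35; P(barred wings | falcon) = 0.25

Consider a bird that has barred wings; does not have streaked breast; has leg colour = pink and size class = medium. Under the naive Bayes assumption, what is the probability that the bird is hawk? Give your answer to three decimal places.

0.658

hawk: 0.25 × 0.6 × (1−0.75) × 0.55 × 0.35 = 0.00721875
falcon: 0.75 × 0.2 × (1−0.8) × 0.5 × 0.25 = 0.00375
P(hawk | x) = 0.00721875 / 0.01096875 ≈ 0.658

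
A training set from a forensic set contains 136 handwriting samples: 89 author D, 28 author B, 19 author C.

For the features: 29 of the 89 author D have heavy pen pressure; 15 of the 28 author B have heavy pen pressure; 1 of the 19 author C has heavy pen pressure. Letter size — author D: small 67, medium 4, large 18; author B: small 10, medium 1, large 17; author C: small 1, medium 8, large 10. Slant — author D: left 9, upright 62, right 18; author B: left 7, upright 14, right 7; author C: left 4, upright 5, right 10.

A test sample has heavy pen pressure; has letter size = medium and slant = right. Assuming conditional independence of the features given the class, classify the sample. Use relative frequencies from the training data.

author D: (89/136) × (29/89) × (4/89) × (18/89) ≈ 0.00193826
author B: (28/136) × (15/28) × (1/28) × (7/28) ≈ 0.000984769
author C: (19/136) × (1/19) × (8/19) × (10/19) ≈ 0.00162946
Highest score → author D.

author D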